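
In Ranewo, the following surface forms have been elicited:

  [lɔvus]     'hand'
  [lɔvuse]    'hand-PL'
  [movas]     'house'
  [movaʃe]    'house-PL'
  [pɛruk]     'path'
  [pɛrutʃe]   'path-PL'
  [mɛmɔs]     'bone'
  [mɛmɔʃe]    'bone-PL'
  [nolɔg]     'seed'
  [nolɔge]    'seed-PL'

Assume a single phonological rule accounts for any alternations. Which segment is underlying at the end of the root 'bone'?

The stem for 'bone' ends in [s] in [mɛmɔs] but [ʃ] in [mɛmɔʃe].
Compare 'hand', with invariant [s] in [lɔvus] and [lɔvuse]: an analysis with underlying /s/ and a rule producing [ʃ] before the PL suffix would wrongly predict alternation here too.
So /ʃ/ is underlying, and a rule of depalatalization — palato-alveolar /tʃ/ and /ʃ/ become [k] and [s] when no front vowel follows — gives [s].

/ʃ/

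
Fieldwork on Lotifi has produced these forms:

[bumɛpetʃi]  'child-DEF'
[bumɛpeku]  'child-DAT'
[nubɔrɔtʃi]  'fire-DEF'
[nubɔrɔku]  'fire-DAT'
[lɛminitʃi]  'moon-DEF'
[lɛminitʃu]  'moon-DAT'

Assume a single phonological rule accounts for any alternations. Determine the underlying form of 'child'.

The stem for 'child' ends in [tʃ] in [bumɛpetʃi] but [k] in [bumɛpeku].
The stem 'moon' ([lɛminitʃi], [lɛminitʃu]) shows [tʃ] unchanged in both environments, so [tʃ] cannot be basic with [k] derived before the DAT suffix.
The alternation reflects palatalization before a front vowel: /k/ becomes palato-alveolar [tʃ] before a front vowel. /k/ is underlying.

/bumɛpek/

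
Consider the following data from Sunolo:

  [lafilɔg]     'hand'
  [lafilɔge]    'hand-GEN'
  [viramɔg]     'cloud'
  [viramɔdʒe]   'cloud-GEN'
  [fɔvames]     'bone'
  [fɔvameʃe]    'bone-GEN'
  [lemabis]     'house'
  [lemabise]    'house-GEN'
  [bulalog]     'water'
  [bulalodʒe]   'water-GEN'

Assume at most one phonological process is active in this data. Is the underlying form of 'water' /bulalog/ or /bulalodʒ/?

The root 'water' surfaces as [bulalog] and [bulalodʒe], with a stem-final [g] ~ [dʒ] alternation.
Compare 'hand', with invariant [g] in [lafilɔg] and [lafilɔge]: an analysis with underlying /g/ and a rule producing [dʒ] before the GEN suffix would wrongly predict alternation here too.
The alternation reflects depalatalization: palato-alveolar /dʒ/ and /ʃ/ become [g] and [s] when no front vowel follows. /dʒ/ is underlying.

/bulalodʒ/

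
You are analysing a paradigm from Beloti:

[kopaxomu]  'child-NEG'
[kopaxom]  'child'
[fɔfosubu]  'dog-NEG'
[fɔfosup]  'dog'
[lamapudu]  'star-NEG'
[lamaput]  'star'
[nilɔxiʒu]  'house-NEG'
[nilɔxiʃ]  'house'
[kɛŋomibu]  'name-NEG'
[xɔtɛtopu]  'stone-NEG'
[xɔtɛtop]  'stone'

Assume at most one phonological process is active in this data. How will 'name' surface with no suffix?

The stem for 'dog' ends in [b] in [fɔfosubu] but [p] in [fɔfosup].
If /p/ were underlying and a rule turned it into [b] before the NEG suffix, 'stone' would also alternate; but it has [p] in both [xɔtɛtopu] and [xɔtɛtop].
The underlying segment must be /b/; voiced obstruents become voiceless word-finally, yielding [p] there.
From [kɛŋomibu] the stem 'name' is /kɛŋomib/; word-finally this yields [kɛŋomip].

[kɛŋomip]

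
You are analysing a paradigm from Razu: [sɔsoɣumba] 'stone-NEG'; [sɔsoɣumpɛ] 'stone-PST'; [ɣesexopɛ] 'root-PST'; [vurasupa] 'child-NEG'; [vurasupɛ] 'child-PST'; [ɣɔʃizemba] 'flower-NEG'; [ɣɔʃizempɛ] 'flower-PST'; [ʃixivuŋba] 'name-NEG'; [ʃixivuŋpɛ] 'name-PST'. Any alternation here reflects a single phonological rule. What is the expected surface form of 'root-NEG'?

[ɣesexopa]

The NEG morpheme has two allomorphs, [-ba] and [-pa].
By contrast the PST suffix keeps its initial [p] throughout — that segment must be underlying.
So the underlying form is /-ba/, and voiced stops become voiceless after a vowel.
After 'root', which ends in a vowel, the suffix surfaces as [-pa], giving [ɣesexopa].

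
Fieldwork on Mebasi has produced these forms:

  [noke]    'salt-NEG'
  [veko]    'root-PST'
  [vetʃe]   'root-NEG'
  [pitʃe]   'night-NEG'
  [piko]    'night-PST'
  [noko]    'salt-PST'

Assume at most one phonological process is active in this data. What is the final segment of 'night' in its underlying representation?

/tʃ/

In [pitʃe] and [piko] the final segment of 'night' alternates: [tʃ] ~ [k].
But 'salt' keeps [k] in both environments ([noke], [noko]), so there is no rule changing /k/ to [tʃ] before the NEG suffix.
The underlying segment must be /tʃ/; palato-alveolar /tʃ/ becomes [k] when no front vowel follows, yielding [k] there.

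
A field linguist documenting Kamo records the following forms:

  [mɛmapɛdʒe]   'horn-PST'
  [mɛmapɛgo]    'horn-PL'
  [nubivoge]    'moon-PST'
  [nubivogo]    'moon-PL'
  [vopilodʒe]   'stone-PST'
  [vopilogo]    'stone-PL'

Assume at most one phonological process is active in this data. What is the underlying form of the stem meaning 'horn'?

In [mɛmapɛdʒe] and [mɛmapɛgo] the final segment of 'horn' alternates: [dʒ] ~ [g].
The stem 'moon' ([nubivoge], [nubivogo]) shows [g] unchanged in both environments, so [g] cannot be basic with [dʒ] derived before the PST suffix.
The alternation reflects depalatalization: palato-alveolar /dʒ/ becomes [g] when no front vowel follows. /dʒ/ is underlying.
So 'horn' = /mɛmapɛdʒ/.

/mɛmapɛdʒ/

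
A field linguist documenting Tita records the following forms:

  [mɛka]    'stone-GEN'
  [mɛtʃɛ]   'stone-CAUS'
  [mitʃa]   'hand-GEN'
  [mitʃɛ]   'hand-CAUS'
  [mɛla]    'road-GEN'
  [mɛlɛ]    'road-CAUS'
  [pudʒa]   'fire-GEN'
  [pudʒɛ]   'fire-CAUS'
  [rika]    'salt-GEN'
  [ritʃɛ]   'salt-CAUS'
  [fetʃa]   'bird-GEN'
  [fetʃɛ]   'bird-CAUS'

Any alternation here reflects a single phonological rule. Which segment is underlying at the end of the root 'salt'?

In [rika] and [ritʃɛ] the final segment of 'salt' alternates: [k] ~ [tʃ].
But 'hand' keeps [tʃ] in both environments ([mitʃa], [mitʃɛ]), so there is no rule changing /tʃ/ to [k] before the GEN suffix.
The alternation reflects palatalization before a front vowel: /k/ becomes palato-alveolar [tʃ] before a front vowel. /k/ is underlying.

/k/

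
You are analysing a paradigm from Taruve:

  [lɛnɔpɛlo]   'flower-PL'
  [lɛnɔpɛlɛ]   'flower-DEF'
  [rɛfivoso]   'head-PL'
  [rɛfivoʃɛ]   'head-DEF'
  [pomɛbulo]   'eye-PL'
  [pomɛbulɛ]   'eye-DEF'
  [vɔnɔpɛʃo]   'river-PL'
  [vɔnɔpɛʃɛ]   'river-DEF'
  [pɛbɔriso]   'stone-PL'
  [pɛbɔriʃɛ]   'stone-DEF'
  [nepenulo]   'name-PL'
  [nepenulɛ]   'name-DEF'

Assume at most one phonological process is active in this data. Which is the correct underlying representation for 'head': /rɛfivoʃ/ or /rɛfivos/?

/rɛfivos/

The stem for 'head' ends in [s] in [rɛfivoso] but [ʃ] in [rɛfivoʃɛ].
But 'river' keeps [ʃ] in both environments ([vɔnɔpɛʃo], [vɔnɔpɛʃɛ]), so there is no rule changing /ʃ/ to [s] before the PL suffix.
So /s/ is underlying, and a rule of palatalization before a front vowel — /s/ becomes palato-alveolar [ʃ] before a front vowel — gives [ʃ].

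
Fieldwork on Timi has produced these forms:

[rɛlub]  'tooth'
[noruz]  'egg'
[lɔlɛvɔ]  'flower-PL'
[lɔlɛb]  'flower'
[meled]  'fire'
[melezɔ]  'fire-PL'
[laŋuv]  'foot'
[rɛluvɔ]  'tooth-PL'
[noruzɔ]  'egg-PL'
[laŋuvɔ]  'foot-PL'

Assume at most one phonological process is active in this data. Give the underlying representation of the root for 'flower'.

In [lɔlɛb] and [lɔlɛvɔ] the final segment of 'flower' alternates: [b] ~ [v].
The stem 'foot' ([laŋuv], [laŋuvɔ]) shows [v] unchanged in both environments, so [v] cannot be basic with [b] derived in isolation.
Therefore /b/ is basic and [v] is derived by intervocalic spirantization (voiced stops become fricatives between vowels).

/lɔlɛb/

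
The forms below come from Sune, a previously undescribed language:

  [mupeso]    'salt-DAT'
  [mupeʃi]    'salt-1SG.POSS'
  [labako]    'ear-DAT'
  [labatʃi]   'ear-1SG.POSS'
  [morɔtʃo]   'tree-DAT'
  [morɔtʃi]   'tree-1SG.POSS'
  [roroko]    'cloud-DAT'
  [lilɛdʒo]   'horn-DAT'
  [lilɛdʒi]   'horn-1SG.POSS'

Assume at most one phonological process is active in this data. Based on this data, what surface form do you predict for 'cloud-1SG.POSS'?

[rorotʃi]

The root 'ear' surfaces as [labako] and [labatʃi], with a stem-final [k] ~ [tʃ] alternation.
If /tʃ/ were underlying and a rule turned it into [k] before the DAT suffix, 'tree' would also alternate; but it has [tʃ] in both [morɔtʃo] and [morɔtʃi].
Therefore /k/ is basic and [tʃ] is derived by palatalization before a front vowel (/k/ and /s/ become palato-alveolar [tʃ] and [ʃ] before a front vowel).
From [roroko] the stem 'cloud' is /rorok/; before a front vowel this yields [rorotʃi].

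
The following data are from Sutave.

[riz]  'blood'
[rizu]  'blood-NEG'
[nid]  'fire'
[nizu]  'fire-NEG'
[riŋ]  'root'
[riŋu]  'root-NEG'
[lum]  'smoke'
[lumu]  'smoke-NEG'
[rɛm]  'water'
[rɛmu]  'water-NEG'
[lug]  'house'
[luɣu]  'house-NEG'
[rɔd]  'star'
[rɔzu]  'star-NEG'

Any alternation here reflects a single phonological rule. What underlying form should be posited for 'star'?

'star' shows [d] ~ [z] at the end of the stem ([rɔd] vs [rɔzu]).
If /z/ were underlying and a rule turned it into [d] in isolation, 'blood' would also alternate; but it has [z] in both [riz] and [rizu].
The underlying segment must be /d/; voiced stops become fricatives between vowels, yielding [z] there.
So 'star' = /rɔd/.

/rɔd/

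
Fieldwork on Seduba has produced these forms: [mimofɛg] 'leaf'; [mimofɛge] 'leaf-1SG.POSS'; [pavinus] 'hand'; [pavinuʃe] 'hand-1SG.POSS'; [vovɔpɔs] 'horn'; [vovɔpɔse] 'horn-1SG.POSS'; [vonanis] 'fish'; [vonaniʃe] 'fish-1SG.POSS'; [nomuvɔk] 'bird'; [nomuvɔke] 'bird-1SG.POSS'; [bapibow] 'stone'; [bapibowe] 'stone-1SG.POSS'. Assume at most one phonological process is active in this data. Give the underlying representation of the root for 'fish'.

The stem for 'fish' ends in [s] in [vonanis] but [ʃ] in [vonaniʃe].
The stem 'horn' ([vovɔpɔs], [vovɔpɔse]) shows [s] unchanged in both environments, so [s] cannot be basic with [ʃ] derived before the 1SG.POSS suffix.
The underlying segment must be /ʃ/; palato-alveolar /ʃ/ becomes [s] when no front vowel follows, yielding [s] there.

/vonaniʃ/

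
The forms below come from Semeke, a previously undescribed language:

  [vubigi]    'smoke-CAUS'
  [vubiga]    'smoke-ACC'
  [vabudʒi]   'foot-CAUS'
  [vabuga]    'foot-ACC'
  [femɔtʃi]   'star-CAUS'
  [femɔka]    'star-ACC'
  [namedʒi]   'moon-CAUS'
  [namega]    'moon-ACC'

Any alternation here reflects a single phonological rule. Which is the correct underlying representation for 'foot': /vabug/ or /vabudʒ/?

'foot' shows [dʒ] ~ [g] at the end of the stem ([vabudʒi] vs [vabuga]).
Compare 'smoke', with invariant [g] in [vubigi] and [vubiga]: an analysis with underlying /g/ and a rule producing [dʒ] before the CAUS suffix would wrongly predict alternation here too.
The alternation reflects depalatalization: palato-alveolar /tʃ/ and /dʒ/ become [k] and [g] when no front vowel follows. /dʒ/ is underlying.

/vabudʒ/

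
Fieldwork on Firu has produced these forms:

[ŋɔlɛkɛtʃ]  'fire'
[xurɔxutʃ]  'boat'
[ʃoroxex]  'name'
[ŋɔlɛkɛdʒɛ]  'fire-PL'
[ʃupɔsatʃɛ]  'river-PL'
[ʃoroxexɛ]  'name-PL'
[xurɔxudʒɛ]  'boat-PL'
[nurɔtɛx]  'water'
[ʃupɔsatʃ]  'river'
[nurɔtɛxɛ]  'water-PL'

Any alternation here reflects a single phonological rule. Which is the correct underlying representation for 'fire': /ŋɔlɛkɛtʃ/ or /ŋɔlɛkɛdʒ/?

The stem for 'fire' ends in [tʃ] in [ŋɔlɛkɛtʃ] but [dʒ] in [ŋɔlɛkɛdʒɛ].
If /tʃ/ were underlying and a rule turned it into [dʒ] before the PL suffix, 'river' would also alternate; but it has [tʃ] in both [ʃupɔsatʃ] and [ʃupɔsatʃɛ].
The alternation reflects word-final obstruent devoicing: voiced obstruents become voiceless word-finally. /dʒ/ is underlying.

/ŋɔlɛkɛdʒ/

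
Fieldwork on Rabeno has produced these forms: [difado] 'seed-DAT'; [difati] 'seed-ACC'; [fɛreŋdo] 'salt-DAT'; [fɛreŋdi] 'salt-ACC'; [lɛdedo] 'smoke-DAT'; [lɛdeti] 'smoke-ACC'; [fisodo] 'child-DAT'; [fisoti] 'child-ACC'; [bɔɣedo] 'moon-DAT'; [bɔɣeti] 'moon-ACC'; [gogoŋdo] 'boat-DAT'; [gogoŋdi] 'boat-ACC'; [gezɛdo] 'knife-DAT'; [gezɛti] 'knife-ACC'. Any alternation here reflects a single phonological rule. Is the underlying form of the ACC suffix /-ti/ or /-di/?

The ACC morpheme has two allomorphs, [-di] and [-ti].
By contrast the DAT suffix keeps its initial [d] throughout — that segment must be underlying.
So the underlying form is /-ti/, and voiceless stops become voiced after a nasal.

/-ti/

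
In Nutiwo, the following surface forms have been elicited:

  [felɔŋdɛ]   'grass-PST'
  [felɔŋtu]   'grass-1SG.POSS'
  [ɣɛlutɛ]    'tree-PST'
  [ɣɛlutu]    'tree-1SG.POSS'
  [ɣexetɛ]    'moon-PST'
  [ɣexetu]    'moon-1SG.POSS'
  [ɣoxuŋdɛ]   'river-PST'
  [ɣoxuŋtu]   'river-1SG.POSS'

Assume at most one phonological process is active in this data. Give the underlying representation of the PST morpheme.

/-dɛ/

The PST morpheme has two allomorphs, [-dɛ] and [-tɛ].
The 1SG.POSS suffix, which begins with [t], is invariant after every stem; so [t] is not altered by any rule here.
So the underlying form is /-dɛ/, and voiced stops become voiceless after a vowel.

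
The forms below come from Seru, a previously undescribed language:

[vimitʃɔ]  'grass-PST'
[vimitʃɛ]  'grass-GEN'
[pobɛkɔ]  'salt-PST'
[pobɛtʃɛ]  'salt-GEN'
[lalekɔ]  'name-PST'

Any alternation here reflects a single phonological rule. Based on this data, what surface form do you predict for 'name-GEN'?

[laletʃɛ]

In [pobɛkɔ] and [pobɛtʃɛ] the final segment of 'salt' alternates: [k] ~ [tʃ].
But 'grass' keeps [tʃ] in both environments ([vimitʃɔ], [vimitʃɛ]), so there is no rule changing /tʃ/ to [k] before the PST suffix.
So /k/ is underlying, and a rule of palatalization before a front vowel — /k/ becomes palato-alveolar [tʃ] before a front vowel — gives [tʃ].
From [lalekɔ] the stem 'name' is /lalek/; before a front vowel this yields [laletʃɛ].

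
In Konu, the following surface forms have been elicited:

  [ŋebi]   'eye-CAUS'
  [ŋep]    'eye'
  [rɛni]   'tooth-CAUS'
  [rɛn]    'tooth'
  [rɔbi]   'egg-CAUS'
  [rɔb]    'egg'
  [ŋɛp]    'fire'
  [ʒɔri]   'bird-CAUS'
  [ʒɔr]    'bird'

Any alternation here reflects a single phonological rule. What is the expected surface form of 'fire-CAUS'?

The stem for 'eye' ends in [b] in [ŋebi] but [p] in [ŋep].
But 'egg' keeps [b] in both environments ([rɔbi], [rɔb]), so there is no rule changing /b/ to [p] in isolation.
So /p/ is underlying, and a rule of intervocalic voicing — voiceless stops become voiced between vowels — gives [b].
From [ŋɛp] the stem 'fire' is /ŋɛp/; between vowels this yields [ŋɛbi].

[ŋɛbi]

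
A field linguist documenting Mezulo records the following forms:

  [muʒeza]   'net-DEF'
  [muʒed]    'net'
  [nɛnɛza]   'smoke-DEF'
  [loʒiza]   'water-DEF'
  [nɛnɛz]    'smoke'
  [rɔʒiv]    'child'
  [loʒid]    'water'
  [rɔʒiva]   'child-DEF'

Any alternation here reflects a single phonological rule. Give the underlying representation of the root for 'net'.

The root 'net' surfaces as [muʒed] and [muʒeza], with a stem-final [d] ~ [z] alternation.
The stem 'smoke' ([nɛnɛz], [nɛnɛza]) shows [z] unchanged in both environments, so [z] cannot be basic with [d] derived in isolation.
Therefore /d/ is basic and [z] is derived by intervocalic spirantization (voiced stops become fricatives between vowels).

/muʒed/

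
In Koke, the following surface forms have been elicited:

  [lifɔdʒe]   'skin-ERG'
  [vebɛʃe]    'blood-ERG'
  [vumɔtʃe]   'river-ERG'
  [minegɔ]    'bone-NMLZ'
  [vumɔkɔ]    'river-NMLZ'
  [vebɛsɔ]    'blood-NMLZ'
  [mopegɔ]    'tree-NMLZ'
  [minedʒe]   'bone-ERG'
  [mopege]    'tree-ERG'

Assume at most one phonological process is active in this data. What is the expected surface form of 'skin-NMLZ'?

[lifɔgɔ]

In [minegɔ] and [minedʒe] the final segment of 'bone' alternates: [g] ~ [dʒ].
The stem 'tree' ([mopegɔ], [mopege]) shows [g] unchanged in both environments, so [g] cannot be basic with [dʒ] derived before the ERG suffix.
Therefore /dʒ/ is basic and [g] is derived by depalatalization (palato-alveolar /tʃ/, /dʒ/ and /ʃ/ become [k], [g] and [s] when no front vowel follows).
From [lifɔdʒe] the stem 'skin' is /lifɔdʒ/; when no front vowel follows this yields [lifɔgɔ].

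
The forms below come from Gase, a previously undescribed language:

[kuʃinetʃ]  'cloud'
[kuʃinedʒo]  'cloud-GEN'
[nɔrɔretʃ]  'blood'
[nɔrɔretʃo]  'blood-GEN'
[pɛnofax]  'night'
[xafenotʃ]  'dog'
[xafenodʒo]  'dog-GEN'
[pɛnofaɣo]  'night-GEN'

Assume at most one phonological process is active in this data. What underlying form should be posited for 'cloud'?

/kuʃinedʒ/

The stem for 'cloud' ends in [tʃ] in [kuʃinetʃ] but [dʒ] in [kuʃinedʒo].
But 'blood' keeps [tʃ] in both environments ([nɔrɔretʃ], [nɔrɔretʃo]), so there is no rule changing /tʃ/ to [dʒ] before the GEN suffix.
So /dʒ/ is underlying, and a rule of word-final obstruent devoicing — voiced obstruents become voiceless word-finally — gives [tʃ].
The underlying form of 'cloud' is therefore /kuʃinedʒ/.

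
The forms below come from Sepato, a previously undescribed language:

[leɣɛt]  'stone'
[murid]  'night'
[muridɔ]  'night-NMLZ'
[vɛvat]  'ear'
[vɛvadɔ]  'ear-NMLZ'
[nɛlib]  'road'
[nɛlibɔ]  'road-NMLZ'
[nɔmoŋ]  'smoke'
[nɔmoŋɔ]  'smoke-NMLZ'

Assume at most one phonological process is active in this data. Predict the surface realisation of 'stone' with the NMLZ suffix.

[leɣɛdɔ]

In [vɛvat] and [vɛvadɔ] the final segment of 'ear' alternates: [t] ~ [d].
If /d/ were underlying and a rule turned it into [t] in isolation, 'night' would also alternate; but it has [d] in both [murid] and [muridɔ].
So /t/ is underlying, and a rule of intervocalic voicing — voiceless stops become voiced between vowels — gives [d].
The one attested form of 'stone', [leɣɛt], shows underlying /leɣɛt/. Applying the same rule between vowels gives [leɣɛdɔ].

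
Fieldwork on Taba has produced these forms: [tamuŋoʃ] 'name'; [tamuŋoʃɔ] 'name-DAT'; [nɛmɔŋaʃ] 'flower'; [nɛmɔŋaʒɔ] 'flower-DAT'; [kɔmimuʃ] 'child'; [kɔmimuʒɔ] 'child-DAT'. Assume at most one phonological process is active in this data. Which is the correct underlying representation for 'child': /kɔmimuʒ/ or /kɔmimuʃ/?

/kɔmimuʒ/

'child' shows [ʃ] ~ [ʒ] at the end of the stem ([kɔmimuʃ] vs [kɔmimuʒɔ]).
But 'name' keeps [ʃ] in both environments ([tamuŋoʃ], [tamuŋoʃɔ]), so there is no rule changing /ʃ/ to [ʒ] before the DAT suffix.
The underlying segment must be /ʒ/; voiced obstruents become voiceless word-finally, yielding [ʃ] there.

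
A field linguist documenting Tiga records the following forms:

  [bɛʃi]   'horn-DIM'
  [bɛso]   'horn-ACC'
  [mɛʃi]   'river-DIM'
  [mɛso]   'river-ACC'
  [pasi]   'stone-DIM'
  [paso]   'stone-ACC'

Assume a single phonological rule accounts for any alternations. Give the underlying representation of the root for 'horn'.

/bɛʃ/

The stem for 'horn' ends in [ʃ] in [bɛʃi] but [s] in [bɛso].
Compare 'stone', with invariant [s] in [pasi] and [paso]: an analysis with underlying /s/ and a rule producing [ʃ] before the DIM suffix would wrongly predict alternation here too.
Therefore /ʃ/ is basic and [s] is derived by depalatalization (palato-alveolar /ʃ/ becomes [s] when no front vowel follows).
The underlying form of 'horn' is therefore /bɛʃ/.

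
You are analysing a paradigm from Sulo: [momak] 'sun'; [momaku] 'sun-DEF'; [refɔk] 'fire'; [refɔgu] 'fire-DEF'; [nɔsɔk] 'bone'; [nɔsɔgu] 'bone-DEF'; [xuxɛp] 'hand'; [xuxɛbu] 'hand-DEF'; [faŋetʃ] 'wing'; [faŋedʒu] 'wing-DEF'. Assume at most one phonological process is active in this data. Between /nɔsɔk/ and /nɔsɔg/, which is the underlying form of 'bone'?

The root 'bone' surfaces as [nɔsɔk] and [nɔsɔgu], with a stem-final [k] ~ [g] alternation.
But 'sun' keeps [k] in both environments ([momak], [momaku]), so there is no rule changing /k/ to [g] before the DEF suffix.
Therefore /g/ is basic and [k] is derived by word-final obstruent devoicing (voiced obstruents become voiceless word-finally).

/nɔsɔg/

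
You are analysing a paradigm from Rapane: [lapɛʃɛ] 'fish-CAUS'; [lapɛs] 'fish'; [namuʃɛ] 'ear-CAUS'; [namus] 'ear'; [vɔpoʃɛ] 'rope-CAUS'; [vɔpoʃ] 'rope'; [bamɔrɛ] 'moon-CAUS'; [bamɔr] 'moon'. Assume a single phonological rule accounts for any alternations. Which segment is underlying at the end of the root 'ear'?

/s/

In [namuʃɛ] and [namus] the final segment of 'ear' alternates: [ʃ] ~ [s].
But 'rope' keeps [ʃ] in both environments ([vɔpoʃɛ], [vɔpoʃ]), so there is no rule changing /ʃ/ to [s] in isolation.
The alternation reflects palatalization before a front vowel: /s/ becomes palato-alveolar [ʃ] before a front vowel. /s/ is underlying.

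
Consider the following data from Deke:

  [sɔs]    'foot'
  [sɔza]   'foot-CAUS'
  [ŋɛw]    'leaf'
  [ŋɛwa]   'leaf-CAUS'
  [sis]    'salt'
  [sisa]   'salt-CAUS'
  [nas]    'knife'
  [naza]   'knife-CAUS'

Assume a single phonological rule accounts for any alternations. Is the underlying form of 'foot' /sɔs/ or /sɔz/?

/sɔz/

'foot' shows [s] ~ [z] at the end of the stem ([sɔs] vs [sɔza]).
But 'salt' keeps [s] in both environments ([sis], [sisa]), so there is no rule changing /s/ to [z] before the CAUS suffix.
The underlying segment must be /z/; voiced obstruents become voiceless word-finally, yielding [s] there.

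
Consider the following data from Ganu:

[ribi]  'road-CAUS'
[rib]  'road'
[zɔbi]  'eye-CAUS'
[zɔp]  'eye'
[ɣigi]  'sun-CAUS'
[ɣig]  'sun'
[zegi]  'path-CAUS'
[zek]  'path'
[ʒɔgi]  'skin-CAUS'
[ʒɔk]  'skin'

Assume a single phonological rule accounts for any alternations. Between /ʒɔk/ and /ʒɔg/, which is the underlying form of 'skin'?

The root 'skin' surfaces as [ʒɔgi] and [ʒɔk], with a stem-final [g] ~ [k] alternation.
If /g/ were underlying and a rule turned it into [k] in isolation, 'sun' would also alternate; but it has [g] in both [ɣigi] and [ɣig].
The underlying segment must be /k/; voiceless stops become voiced between vowels, yielding [g] there.

/ʒɔk/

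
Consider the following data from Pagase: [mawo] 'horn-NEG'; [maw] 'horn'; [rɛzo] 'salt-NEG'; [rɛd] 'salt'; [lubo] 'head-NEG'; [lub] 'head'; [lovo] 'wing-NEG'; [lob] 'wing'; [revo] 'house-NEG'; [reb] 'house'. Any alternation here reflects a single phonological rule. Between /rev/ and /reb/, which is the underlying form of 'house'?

The stem for 'house' ends in [v] in [revo] but [b] in [reb].
Compare 'head', with invariant [b] in [lubo] and [lub]: an analysis with underlying /b/ and a rule producing [v] before the NEG suffix would wrongly predict alternation here too.
The underlying segment must be /v/; voiced fricatives become stops word-finally, yielding [b] there.

/rev/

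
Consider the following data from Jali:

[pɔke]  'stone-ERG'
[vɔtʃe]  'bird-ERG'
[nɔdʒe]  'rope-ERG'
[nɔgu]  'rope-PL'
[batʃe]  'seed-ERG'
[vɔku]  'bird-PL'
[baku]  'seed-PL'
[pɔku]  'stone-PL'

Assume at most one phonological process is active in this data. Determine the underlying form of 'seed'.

/batʃ/

In [baku] and [batʃe] the final segment of 'seed' alternates: [k] ~ [tʃ].
Compare 'stone', with invariant [k] in [pɔku] and [pɔke]: an analysis with underlying /k/ and a rule producing [tʃ] before the ERG suffix would wrongly predict alternation here too.
So /tʃ/ is underlying, and a rule of depalatalization — palato-alveolar /tʃ/ and /dʒ/ become [k] and [g] when no front vowel follows — gives [k].
Hence 'seed' is /batʃ/ underlyingly.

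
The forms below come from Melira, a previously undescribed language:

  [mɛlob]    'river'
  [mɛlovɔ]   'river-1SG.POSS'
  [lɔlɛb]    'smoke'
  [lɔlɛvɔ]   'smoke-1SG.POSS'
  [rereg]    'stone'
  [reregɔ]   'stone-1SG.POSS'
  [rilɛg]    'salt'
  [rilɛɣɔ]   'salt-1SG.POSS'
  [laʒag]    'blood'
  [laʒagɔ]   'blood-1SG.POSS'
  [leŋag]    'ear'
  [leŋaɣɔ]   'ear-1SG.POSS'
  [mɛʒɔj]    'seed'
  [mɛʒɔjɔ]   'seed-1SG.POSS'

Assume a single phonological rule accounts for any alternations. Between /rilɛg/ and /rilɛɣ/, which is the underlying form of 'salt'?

'salt' shows [g] ~ [ɣ] at the end of the stem ([rilɛg] vs [rilɛɣɔ]).
If /g/ were underlying and a rule turned it into [ɣ] before the 1SG.POSS suffix, 'blood' would also alternate; but it has [g] in both [laʒag] and [laʒagɔ].
The alternation reflects word-final hardening: voiced fricatives become stops word-finally. /ɣ/ is underlying.

/rilɛɣ/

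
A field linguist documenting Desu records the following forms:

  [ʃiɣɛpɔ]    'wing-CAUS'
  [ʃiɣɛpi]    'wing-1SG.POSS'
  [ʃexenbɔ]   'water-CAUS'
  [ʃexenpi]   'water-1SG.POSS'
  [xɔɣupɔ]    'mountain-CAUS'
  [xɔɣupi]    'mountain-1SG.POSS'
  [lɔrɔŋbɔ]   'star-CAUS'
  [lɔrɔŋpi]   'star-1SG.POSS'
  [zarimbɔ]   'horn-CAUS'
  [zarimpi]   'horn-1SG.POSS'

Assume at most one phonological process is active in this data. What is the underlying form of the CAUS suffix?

/-bɔ/

The CAUS morpheme has two allomorphs, [-bɔ] and [-pɔ].
The 1SG.POSS suffix, which begins with [p], is invariant after every stem; so [p] is not altered by any rule here.
So the underlying form is /-bɔ/, and voiced stops become voiceless after a vowel.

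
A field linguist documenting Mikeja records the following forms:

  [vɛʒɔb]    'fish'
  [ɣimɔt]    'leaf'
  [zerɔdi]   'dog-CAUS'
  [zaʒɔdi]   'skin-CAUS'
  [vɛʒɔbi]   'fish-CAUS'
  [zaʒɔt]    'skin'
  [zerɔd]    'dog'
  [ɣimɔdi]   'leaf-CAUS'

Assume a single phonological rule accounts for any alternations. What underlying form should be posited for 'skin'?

/zaʒɔt/

'skin' shows [t] ~ [d] at the end of the stem ([zaʒɔt] vs [zaʒɔdi]).
But 'dog' keeps [d] in both environments ([zerɔd], [zerɔdi]), so there is no rule changing /d/ to [t] in isolation.
The underlying segment must be /t/; voiceless stops become voiced between vowels, yielding [d] there.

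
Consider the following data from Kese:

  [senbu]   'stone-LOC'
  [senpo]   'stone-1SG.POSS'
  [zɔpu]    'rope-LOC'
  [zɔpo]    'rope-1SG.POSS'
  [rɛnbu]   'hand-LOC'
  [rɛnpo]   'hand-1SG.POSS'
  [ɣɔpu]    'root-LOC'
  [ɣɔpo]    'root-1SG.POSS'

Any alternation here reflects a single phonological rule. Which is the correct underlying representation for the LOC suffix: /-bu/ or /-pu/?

/-bu/

The LOC morpheme has two allomorphs, [-bu] and [-pu].
The 1SG.POSS suffix, which begins with [p], is invariant after every stem; so [p] is not altered by any rule here.
So the underlying form is /-bu/, and voiced stops become voiceless after a vowel.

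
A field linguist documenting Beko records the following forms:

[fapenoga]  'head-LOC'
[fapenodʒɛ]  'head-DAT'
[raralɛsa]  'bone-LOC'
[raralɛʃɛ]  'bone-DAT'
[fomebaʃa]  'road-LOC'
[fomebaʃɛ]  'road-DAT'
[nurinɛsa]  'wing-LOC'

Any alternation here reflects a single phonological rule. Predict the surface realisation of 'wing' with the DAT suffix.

[nurinɛʃɛ]

The root 'bone' surfaces as [raralɛsa] and [raralɛʃɛ], with a stem-final [s] ~ [ʃ] alternation.
If /ʃ/ were underlying and a rule turned it into [s] before the LOC suffix, 'road' would also alternate; but it has [ʃ] in both [fomebaʃa] and [fomebaʃɛ].
Therefore /s/ is basic and [ʃ] is derived by palatalization before a front vowel (/g/ and /s/ become palato-alveolar [dʒ] and [ʃ] before a front vowel).
The one attested form of 'wing', [nurinɛsa], shows underlying /nurinɛs/. Applying the same rule before a front vowel gives [nurinɛʃɛ].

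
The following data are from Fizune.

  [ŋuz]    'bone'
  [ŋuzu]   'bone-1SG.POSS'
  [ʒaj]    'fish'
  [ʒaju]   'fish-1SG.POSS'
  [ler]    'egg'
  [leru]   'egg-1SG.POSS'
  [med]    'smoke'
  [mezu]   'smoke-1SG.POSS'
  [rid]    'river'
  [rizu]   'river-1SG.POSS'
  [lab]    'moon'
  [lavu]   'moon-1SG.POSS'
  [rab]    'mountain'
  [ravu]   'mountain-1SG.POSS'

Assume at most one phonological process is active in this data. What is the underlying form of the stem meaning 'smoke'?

/med/

'smoke' shows [d] ~ [z] at the end of the stem ([med] vs [mezu]).
Compare 'bone', with invariant [z] in [ŋuz] and [ŋuzu]: an analysis with underlying /z/ and a rule producing [d] in isolation would wrongly predict alternation here too.
Therefore /d/ is basic and [z] is derived by intervocalic spirantization (voiced stops become fricatives between vowels).
The underlying form of 'smoke' is therefore /med/.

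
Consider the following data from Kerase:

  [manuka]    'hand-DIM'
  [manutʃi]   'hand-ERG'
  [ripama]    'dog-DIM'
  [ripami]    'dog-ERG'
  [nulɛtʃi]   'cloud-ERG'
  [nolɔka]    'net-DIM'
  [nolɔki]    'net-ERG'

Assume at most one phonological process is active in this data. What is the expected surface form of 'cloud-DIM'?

[nulɛka]

In [manuka] and [manutʃi] the final segment of 'hand' alternates: [k] ~ [tʃ].
But 'net' keeps [k] in both environments ([nolɔka], [nolɔki]), so there is no rule changing /k/ to [tʃ] before the ERG suffix.
So /tʃ/ is underlying, and a rule of depalatalization — palato-alveolar /tʃ/ becomes [k] when no front vowel follows — gives [k].
The one attested form of 'cloud', [nulɛtʃi], shows underlying /nulɛtʃ/. Applying the same rule when no front vowel follows gives [nulɛka].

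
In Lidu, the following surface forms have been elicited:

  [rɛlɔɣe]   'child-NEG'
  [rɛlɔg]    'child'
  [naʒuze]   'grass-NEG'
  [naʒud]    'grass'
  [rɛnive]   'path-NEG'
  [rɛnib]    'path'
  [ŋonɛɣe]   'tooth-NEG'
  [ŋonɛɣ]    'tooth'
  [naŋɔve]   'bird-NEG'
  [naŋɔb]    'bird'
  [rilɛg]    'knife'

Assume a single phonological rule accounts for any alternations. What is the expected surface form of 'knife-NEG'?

[rilɛɣe]

The root 'child' surfaces as [rɛlɔɣe] and [rɛlɔg], with a stem-final [ɣ] ~ [g] alternation.
The stem 'tooth' ([ŋonɛɣe], [ŋonɛɣ]) shows [ɣ] unchanged in both environments, so [ɣ] cannot be basic with [g] derived in isolation.
Therefore /g/ is basic and [ɣ] is derived by intervocalic spirantization (voiced stops become fricatives between vowels).
The one attested form of 'knife', [rilɛg], shows underlying /rilɛg/. Applying the same rule between vowels gives [rilɛɣe].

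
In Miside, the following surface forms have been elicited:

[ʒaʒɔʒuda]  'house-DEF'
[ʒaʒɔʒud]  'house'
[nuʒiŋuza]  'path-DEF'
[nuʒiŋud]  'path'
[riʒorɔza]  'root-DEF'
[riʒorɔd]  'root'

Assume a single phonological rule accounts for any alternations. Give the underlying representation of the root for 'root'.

The root 'root' surfaces as [riʒorɔza] and [riʒorɔd], with a stem-final [z] ~ [d] alternation.
If /d/ were underlying and a rule turned it into [z] before the DEF suffix, 'house' would also alternate; but it has [d] in both [ʒaʒɔʒuda] and [ʒaʒɔʒud].
The alternation reflects word-final hardening: voiced fricatives become stops word-finally. /z/ is underlying.

/riʒorɔz/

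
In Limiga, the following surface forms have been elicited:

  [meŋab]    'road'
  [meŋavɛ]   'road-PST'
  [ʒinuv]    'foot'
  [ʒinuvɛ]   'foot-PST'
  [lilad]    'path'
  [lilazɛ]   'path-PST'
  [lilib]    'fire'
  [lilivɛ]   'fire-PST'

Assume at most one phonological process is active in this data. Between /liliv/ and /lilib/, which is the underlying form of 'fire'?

/lilib/

The root 'fire' surfaces as [lilib] and [lilivɛ], with a stem-final [b] ~ [v] alternation.
But 'foot' keeps [v] in both environments ([ʒinuv], [ʒinuvɛ]), so there is no rule changing /v/ to [b] in isolation.
The underlying segment must be /b/; voiced stops become fricatives between vowels, yielding [v] there.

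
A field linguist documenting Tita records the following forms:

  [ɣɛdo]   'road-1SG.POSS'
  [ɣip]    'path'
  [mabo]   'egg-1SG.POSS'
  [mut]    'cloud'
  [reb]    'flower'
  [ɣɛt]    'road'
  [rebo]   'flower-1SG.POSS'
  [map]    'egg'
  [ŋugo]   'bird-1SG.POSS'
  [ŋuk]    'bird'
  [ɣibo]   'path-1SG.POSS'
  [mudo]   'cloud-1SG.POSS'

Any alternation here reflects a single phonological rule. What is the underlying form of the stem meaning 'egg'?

/map/

The stem for 'egg' ends in [p] in [map] but [b] in [mabo].
Compare 'flower', with invariant [b] in [reb] and [rebo]: an analysis with underlying /b/ and a rule producing [p] in isolation would wrongly predict alternation here too.
Therefore /p/ is basic and [b] is derived by intervocalic voicing (voiceless stops become voiced between vowels).
So 'egg' = /map/.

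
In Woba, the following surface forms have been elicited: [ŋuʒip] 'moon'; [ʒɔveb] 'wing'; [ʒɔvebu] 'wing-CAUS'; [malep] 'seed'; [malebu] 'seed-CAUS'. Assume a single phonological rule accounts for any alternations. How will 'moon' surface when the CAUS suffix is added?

The stem for 'seed' ends in [p] in [malep] but [b] in [malebu].
But 'wing' keeps [b] in both environments ([ʒɔveb], [ʒɔvebu]), so there is no rule changing /b/ to [p] in isolation.
Therefore /p/ is basic and [b] is derived by intervocalic voicing (voiceless stops become voiced between vowels).
From [ŋuʒip] the stem 'moon' is /ŋuʒip/; between vowels this yields [ŋuʒibu].

[ŋuʒibu]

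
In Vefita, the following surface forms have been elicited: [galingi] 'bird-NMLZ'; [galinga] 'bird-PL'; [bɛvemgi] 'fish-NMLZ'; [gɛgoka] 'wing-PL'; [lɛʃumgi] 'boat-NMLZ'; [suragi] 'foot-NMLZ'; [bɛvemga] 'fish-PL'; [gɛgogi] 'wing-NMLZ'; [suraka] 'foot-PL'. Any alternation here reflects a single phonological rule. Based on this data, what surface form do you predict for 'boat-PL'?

[lɛʃumga]

The PL suffix surfaces as [-ga] and [-ka], depending on the final segment of the stem.
By contrast the NMLZ suffix keeps its initial [g] throughout — that segment must be underlying.
So the underlying form is /-ka/, and voiceless stops become voiced after a nasal.
After 'boat', which ends in a nasal, the suffix surfaces as [-ga], giving [lɛʃumga].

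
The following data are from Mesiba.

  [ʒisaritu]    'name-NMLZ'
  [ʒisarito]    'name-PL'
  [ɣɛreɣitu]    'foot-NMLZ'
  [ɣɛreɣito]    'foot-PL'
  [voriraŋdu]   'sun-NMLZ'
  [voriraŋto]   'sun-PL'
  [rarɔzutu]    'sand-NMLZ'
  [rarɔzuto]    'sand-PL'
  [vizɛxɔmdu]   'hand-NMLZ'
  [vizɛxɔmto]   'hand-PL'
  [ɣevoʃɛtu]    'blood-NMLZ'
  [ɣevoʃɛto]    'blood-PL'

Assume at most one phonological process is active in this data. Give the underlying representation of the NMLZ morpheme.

/-du/

The NMLZ morpheme has two allomorphs, [-du] and [-tu].
The PL suffix, which begins with [t], is invariant after every stem; so [t] is not altered by any rule here.
So the underlying form is /-du/, and voiced stops become voiceless after a vowel.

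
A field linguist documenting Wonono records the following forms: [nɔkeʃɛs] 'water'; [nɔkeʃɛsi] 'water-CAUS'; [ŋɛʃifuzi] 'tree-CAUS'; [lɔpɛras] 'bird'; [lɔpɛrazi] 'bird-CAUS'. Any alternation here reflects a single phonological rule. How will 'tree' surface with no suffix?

'bird' shows [s] ~ [z] at the end of the stem ([lɔpɛras] vs [lɔpɛrazi]).
But 'water' keeps [s] in both environments ([nɔkeʃɛs], [nɔkeʃɛsi]), so there is no rule changing /s/ to [z] before the CAUS suffix.
Therefore /z/ is basic and [s] is derived by word-final obstruent devoicing (voiced obstruents become voiceless word-finally).
From [ŋɛʃifuzi] the stem 'tree' is /ŋɛʃifuz/; word-finally this yields [ŋɛʃifus].

[ŋɛʃifus]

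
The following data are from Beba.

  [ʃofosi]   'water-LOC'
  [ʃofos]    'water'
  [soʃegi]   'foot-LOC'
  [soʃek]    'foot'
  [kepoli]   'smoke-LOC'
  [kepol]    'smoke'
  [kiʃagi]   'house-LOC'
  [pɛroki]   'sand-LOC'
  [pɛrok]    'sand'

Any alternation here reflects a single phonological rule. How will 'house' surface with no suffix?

[kiʃak]

'foot' shows [g] ~ [k] at the end of the stem ([soʃegi] vs [soʃek]).
If /k/ were underlying and a rule turned it into [g] before the LOC suffix, 'sand' would also alternate; but it has [k] in both [pɛroki] and [pɛrok].
The alternation reflects word-final obstruent devoicing: voiced obstruents become voiceless word-finally. /g/ is underlying.
From [kiʃagi] the stem 'house' is /kiʃag/; word-finally this yields [kiʃak].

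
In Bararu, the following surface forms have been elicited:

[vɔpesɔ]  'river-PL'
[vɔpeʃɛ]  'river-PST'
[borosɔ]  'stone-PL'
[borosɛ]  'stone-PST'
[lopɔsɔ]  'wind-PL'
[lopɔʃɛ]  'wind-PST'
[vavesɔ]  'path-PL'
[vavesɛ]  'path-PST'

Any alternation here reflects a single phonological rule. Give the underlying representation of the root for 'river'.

The stem for 'river' ends in [s] in [vɔpesɔ] but [ʃ] in [vɔpeʃɛ].
If /s/ were underlying and a rule turned it into [ʃ] before the PST suffix, 'path' would also alternate; but it has [s] in both [vavesɔ] and [vavesɛ].
The alternation reflects depalatalization: palato-alveolar /ʃ/ becomes [s] when no front vowel follows. /ʃ/ is underlying.
The underlying form of 'river' is therefore /vɔpeʃ/.

/vɔpeʃ/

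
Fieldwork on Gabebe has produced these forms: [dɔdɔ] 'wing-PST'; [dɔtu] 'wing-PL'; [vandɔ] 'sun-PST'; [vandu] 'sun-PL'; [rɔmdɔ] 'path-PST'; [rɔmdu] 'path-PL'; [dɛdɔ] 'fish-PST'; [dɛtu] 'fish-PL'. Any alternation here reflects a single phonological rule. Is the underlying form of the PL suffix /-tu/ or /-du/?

/-tu/

The PL morpheme has two allomorphs, [-du] and [-tu].
By contrast the PST suffix keeps its initial [d] throughout — that segment must be underlying.
So the underlying form is /-tu/, and voiceless stops become voiced after a nasal.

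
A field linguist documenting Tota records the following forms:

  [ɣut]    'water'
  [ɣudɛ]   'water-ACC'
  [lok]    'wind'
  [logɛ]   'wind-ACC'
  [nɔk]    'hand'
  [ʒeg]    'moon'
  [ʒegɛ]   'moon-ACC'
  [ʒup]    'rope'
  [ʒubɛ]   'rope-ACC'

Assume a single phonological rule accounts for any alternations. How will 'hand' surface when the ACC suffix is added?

[nɔgɛ]

The root 'wind' surfaces as [lok] and [logɛ], with a stem-final [k] ~ [g] alternation.
If /g/ were underlying and a rule turned it into [k] in isolation, 'moon' would also alternate; but it has [g] in both [ʒeg] and [ʒegɛ].
Therefore /k/ is basic and [g] is derived by intervocalic voicing (voiceless stops become voiced between vowels).
From [nɔk] the stem 'hand' is /nɔk/; between vowels this yields [nɔgɛ].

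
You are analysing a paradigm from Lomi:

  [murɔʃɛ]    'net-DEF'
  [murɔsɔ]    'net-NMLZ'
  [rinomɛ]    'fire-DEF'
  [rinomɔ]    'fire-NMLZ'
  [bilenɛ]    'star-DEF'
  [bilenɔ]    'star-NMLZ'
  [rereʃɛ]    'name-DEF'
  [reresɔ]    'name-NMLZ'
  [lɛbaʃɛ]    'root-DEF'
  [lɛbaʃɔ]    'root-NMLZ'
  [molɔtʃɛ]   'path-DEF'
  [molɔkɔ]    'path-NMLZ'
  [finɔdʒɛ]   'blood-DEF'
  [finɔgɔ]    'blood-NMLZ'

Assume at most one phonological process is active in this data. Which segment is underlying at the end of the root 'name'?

'name' shows [ʃ] ~ [s] at the end of the stem ([rereʃɛ] vs [reresɔ]).
If /ʃ/ were underlying and a rule turned it into [s] before the NMLZ suffix, 'root' would also alternate; but it has [ʃ] in both [lɛbaʃɛ] and [lɛbaʃɔ].
So /s/ is underlying, and a rule of palatalization before a front vowel — /k/, /g/ and /s/ become palato-alveolar [tʃ], [dʒ] and [ʃ] before a front vowel — gives [ʃ].

/s/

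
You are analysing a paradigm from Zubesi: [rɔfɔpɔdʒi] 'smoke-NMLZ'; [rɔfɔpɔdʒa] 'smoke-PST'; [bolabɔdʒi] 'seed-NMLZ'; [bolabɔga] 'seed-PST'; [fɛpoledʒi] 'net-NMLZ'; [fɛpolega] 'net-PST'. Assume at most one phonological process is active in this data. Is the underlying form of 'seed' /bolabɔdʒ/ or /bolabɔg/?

In [bolabɔdʒi] and [bolabɔga] the final segment of 'seed' alternates: [dʒ] ~ [g].
But 'smoke' keeps [dʒ] in both environments ([rɔfɔpɔdʒi], [rɔfɔpɔdʒa]), so there is no rule changing /dʒ/ to [g] before the PST suffix.
So /g/ is underlying, and a rule of palatalization before a front vowel — /g/ becomes palato-alveolar [dʒ] before a front vowel — gives [dʒ].

/bolabɔg/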